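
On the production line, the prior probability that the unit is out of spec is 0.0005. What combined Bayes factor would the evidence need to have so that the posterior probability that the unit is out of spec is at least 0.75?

5997

Prior odds = 0.0005/0.9995 = 1/1999.
Target odds = 0.75/0.25 = 3.
Required Bayes factor = 3 ÷ (1/1999) = 5997.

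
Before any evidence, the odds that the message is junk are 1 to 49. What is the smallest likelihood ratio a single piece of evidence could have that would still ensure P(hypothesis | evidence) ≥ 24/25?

1176

Prior odds = 1/49.
Target odds = 0.96/0.04 = 24.
Required Bayes factor = 24 ÷ (1/49) = 1176.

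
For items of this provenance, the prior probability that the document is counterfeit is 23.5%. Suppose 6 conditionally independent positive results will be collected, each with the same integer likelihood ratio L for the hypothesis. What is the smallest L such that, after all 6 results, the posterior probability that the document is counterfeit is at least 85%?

Prior odds = 0.235/0.765 = 47/153.
Target odds = 0.85/0.15 = 17/3.
Need L⁶ ≥ 17/3 ÷ (47/153) = 867/47.
1⁶ = 1 < 867/47 ≤ 64 = 2⁶, so L = 2.

2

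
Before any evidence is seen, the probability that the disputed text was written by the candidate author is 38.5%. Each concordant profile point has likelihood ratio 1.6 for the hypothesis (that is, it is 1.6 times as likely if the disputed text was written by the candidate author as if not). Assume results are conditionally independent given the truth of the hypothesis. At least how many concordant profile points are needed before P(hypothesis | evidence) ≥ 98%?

Prior odds = 0.385/0.615 = 77/123.
Likelihood ratio per concordant profile point = 1.6.
Target odds: 0.98 ÷ 0.02 = 49.
Need (77/123) × 1.6ⁿ ≥ 49, i.e. 1.6ⁿ ≥ 861/11.
1.6⁹ = 134217728/1953125 falls short of 861/11 but 1.6¹⁰ ≈109.951 reaches it, so n = 10.

10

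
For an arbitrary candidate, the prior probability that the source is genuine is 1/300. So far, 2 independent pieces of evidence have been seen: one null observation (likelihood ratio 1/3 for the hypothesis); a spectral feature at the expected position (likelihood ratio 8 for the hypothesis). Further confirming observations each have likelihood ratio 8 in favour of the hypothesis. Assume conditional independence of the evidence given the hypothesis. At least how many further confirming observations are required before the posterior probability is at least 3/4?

3

Prior odds = (1/300)/(299/300) = 1/299.
Combined Bayes factor of the evidence already in hand = (1/3) × 8 = 8/3.
Odds after that evidence = (1/299) × 8/3 = 8/897.
Target odds = 0.75/0.25 = 3.
Need 8ⁿ ≥ 3 ÷ (8/897) = 336.375.
8² = 64 falls short of 336.375 but 8³ = 512 reaches it, so n = 3.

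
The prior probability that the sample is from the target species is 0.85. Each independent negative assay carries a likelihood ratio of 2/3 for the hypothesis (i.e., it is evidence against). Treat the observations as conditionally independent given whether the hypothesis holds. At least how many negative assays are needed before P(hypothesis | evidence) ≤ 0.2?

8

Prior odds: 0.85 ÷ 0.15 = 17/3.
Likelihood ratio per negative assay = 2/3.
Target odds: 0.2 ÷ 0.8 = 0.25.
Need (17/3) × (2/3)ⁿ ≤ 0.25, i.e. (2/3)ⁿ ≤ 3/68.
(2/3)⁷ = 128/2187 is still above 3/68 but (2/3)⁸ = 256/6561 is at or below it, so n = 8.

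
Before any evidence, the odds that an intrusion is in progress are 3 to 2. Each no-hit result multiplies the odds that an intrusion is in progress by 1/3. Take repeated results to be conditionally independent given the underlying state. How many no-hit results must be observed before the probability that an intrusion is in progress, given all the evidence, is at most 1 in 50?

Prior odds = 1.5.
Likelihood ratio per no-hit result = 1/3.
Target odds: 0.02 ÷ 0.98 = 1/49.
Need 1.5 × (1/3)ⁿ ≤ 1/49, i.e. (1/3)ⁿ ≤ 2/147.
(1/3)³ = 1/27 is still above 2/147 but (1/3)⁴ = 1/81 is at or below it, so n = 4.

4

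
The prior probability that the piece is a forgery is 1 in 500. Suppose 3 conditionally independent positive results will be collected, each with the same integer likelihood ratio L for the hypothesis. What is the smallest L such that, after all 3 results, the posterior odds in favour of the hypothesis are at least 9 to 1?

Prior odds = 0.002/0.998 = 1/499.
Target odds = 9.
Need L³ ≥ 9 ÷ (1/499) = 4491.
16³ = 4096 < 4491 ≤ 4913 = 17³, so L = 17.

17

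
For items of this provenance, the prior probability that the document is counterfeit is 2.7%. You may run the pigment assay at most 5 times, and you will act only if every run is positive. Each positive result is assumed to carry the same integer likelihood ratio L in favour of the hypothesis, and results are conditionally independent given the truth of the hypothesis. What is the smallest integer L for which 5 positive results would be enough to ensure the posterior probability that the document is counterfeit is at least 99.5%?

6

Prior odds = 0.027/0.973 = 27/973.
Target odds = 0.995/0.005 = 199.
Need L⁵ ≥ 199 ÷ (27/973) = 193627/27.
5⁵ = 3125 < 193627/27 ≤ 7776 = 6⁵, so L = 6.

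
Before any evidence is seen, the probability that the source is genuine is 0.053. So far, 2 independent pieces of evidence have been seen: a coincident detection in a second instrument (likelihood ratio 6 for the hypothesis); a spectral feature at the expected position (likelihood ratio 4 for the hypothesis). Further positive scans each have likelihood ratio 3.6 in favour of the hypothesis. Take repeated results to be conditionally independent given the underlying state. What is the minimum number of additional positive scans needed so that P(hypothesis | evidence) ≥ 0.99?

4

Prior odds = 0.053/0.947 = 53/947.
Combined Bayes factor of the evidence already in hand = 6 × 4 = 24.
Odds after that evidence = (53/947) × 24 = 1272/947.
Target odds = 0.99/0.01 = 99.
Need 3.6ⁿ ≥ 99 ÷ (1272/947) = 31251/424.
3.6³ = 46.656 falls short of 31251/424 but 3.6⁴ = 167.9616 reaches it, so n = 4.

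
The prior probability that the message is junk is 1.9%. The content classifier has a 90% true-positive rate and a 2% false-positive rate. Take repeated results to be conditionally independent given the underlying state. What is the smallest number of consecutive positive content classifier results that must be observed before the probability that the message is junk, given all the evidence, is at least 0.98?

3

Prior odds: 0.019 ÷ 0.981 = 19/981.
Likelihood ratio of a positive result = 0.9/0.02 = 45.
Target posterior odds = 0.98/0.02 = 49.
Require 45ⁿ ≥ 49 ÷ (19/981) = 48069/19.
45² = 2025 falls short of 48069/19 but 45³ = 91125 reaches it, so n = 3.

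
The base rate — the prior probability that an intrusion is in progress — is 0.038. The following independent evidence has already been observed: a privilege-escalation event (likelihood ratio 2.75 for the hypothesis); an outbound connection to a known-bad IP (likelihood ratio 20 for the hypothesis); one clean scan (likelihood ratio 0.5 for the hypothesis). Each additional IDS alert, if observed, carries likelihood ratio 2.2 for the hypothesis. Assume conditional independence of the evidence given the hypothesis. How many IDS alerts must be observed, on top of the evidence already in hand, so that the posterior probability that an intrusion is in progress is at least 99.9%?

Prior odds = 0.038/0.962 = 19/481.
Combined Bayes factor of the evidence already in hand = 2.75 × 20 × 0.5 = 27.5.
Odds after that evidence = (19/481) × 27.5 = 1045/962.
Target odds = 0.999/0.001 = 999.
Need 2.2ⁿ ≥ 999 ÷ (1045/962) = 961038/1045.
2.2⁸ = 214358881/390625 falls short of 961038/1045 but 2.2⁹ ≈1207.27 reaches it, so n = 9.

9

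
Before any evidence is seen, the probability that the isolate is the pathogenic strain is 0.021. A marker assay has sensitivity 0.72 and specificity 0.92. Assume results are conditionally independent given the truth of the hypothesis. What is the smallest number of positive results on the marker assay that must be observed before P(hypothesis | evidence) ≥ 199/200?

Prior odds = 0.021/0.979 = 21/979.
False-positive rate = 1 − 0.92 = 0.08; likelihood ratio of a positive = 0.72/0.08 = 9.
Target odds: 0.995 ÷ 0.005 = 199.
Need (21/979) × 9ⁿ ≥ 199, i.e. 9ⁿ ≥ 194821/21.
9⁴ = 6561 falls short of 194821/21 but 9⁵ = 59049 reaches it, so n = 5.

5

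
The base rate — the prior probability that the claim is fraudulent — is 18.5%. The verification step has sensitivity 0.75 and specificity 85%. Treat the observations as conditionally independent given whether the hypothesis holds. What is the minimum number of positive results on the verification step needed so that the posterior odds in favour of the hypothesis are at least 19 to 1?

3

Prior odds: 0.185 ÷ 0.815 = 37/163.
False-positive rate = 1 − 0.85 = 0.15; likelihood ratio of a positive = 0.75/0.15 = 5.
Target odds = 19.
Need (37/163) × 5ⁿ ≥ 19, i.e. 5ⁿ ≥ 3097/37.
5² = 25 falls short of 3097/37 but 5³ = 125 reaches it, so n = 3.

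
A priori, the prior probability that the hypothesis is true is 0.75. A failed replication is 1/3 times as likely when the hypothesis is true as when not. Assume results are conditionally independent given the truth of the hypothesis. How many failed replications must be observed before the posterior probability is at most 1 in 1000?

Prior odds = 0.75/0.25 = 3.
Likelihood ratio per failed replication = 1/3.
Target posterior odds = 0.001/0.999 = 1/999.
Require (1/3)ⁿ ≤ 1/999 ÷ 3 = 1/2997.
(1/3)⁷ = 1/2187 is still above 1/2997 but (1/3)⁸ = 1/6561 is at or below it, so n = 8.

8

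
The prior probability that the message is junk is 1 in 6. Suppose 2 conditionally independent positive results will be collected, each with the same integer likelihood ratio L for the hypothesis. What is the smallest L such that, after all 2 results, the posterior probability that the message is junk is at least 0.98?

16

Prior odds = (1/6)/(5/6) = 0.2.
Target odds = 0.98/0.02 = 49.
Need L² ≥ 49 ÷ 0.2 = 245.
15² = 225 < 245 ≤ 256 = 16², so L = 16.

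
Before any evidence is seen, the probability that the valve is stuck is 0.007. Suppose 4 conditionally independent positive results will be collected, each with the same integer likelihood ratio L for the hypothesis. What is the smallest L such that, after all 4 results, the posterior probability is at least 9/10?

Prior odds = 0.007/0.993 = 7/993.
Target odds = 0.9/0.1 = 9.
Need L⁴ ≥ 9 ÷ (7/993) = 8937/7.
5⁴ = 625 < 8937/7 ≤ 1296 = 6⁴, so L = 6.

6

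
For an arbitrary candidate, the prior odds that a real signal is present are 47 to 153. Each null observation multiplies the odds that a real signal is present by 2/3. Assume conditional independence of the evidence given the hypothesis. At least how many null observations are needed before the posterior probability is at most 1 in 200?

11

Prior odds = 47/153.
Likelihood ratio per null observation = 2/3.
Target odds: 0.005 ÷ 0.995 = 1/199.
Require (2/3)ⁿ ≤ 1/199 ÷ (47/153) = 153/9353.
(2/3)¹⁰ = 1024/59049 is still above 153/9353 but (2/3)¹¹ = 2048/177147 is at or below it, so n = 11.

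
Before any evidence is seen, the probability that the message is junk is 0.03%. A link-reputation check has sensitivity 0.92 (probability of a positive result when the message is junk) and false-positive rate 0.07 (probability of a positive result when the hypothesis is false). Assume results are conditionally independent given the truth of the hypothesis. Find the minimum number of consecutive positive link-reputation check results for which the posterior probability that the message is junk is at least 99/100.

5

Prior odds: 0.0003 ÷ 0.9997 = 3/9997.
Likelihood ratio of a positive result = 0.92/0.07 = 92/7.
Target odds: 0.99 ÷ 0.01 = 99.
Require (92/7)ⁿ ≥ 99 ÷ (3/9997) = 329901.
(92/7)⁴ = 71639296/2401 falls short of 329901 but (92/7)⁵ ≈392147 reaches it, so n = 5.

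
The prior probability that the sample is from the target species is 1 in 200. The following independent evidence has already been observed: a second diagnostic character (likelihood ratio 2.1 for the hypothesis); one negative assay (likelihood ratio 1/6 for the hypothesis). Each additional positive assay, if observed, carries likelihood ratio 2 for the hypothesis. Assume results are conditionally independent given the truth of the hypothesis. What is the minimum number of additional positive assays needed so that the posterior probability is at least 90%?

Prior odds = 0.005/0.995 = 1/199.
Combined Bayes factor of the evidence already in hand = 2.1 × (1/6) = 0.35.
Odds after that evidence = (1/199) × 0.35 = 7/3980.
Target odds = 0.9/0.1 = 9.
Need 2ⁿ ≥ 9 ÷ (7/3980) = 35820/7.
2¹² = 4096 falls short of 35820/7 but 2¹³ = 8192 reaches it, so n = 13.

13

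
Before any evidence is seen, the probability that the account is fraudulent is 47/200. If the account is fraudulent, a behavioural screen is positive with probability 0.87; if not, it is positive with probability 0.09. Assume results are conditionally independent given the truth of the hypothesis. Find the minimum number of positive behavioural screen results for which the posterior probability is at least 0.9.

Prior odds = 0.235/0.765 = 47/153.
Likelihood ratio of a positive = 0.87/0.09 = 29/3.
Target odds: 0.9 ÷ 0.1 = 9.
Require (29/3)ⁿ ≥ 9 ÷ (47/153) = 1377/47.
(29/3)¹ = 29/3 falls short of 1377/47 but (29/3)² = 841/9 reaches it, so n = 2.

2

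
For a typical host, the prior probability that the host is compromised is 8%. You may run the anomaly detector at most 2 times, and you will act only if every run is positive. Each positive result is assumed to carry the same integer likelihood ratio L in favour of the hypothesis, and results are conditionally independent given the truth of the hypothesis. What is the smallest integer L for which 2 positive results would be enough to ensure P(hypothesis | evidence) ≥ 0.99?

Prior odds = 0.08/0.92 = 2/23.
Target odds = 0.99/0.01 = 99.
Need L² ≥ 99 ÷ (2/23) = 1138.5.
33² = 1089 < 1138.5 ≤ 1156 = 34², so L = 34.

34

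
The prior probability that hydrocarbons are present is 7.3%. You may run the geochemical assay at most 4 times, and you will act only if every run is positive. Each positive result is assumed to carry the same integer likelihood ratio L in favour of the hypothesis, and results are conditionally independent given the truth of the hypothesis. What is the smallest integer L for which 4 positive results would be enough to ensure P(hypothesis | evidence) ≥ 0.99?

Prior odds = 0.073/0.927 = 73/927.
Target odds = 0.99/0.01 = 99.
Need L⁴ ≥ 99 ÷ (73/927) = 91773/73.
5⁴ = 625 < 91773/73 ≤ 1296 = 6⁴, so L = 6.

6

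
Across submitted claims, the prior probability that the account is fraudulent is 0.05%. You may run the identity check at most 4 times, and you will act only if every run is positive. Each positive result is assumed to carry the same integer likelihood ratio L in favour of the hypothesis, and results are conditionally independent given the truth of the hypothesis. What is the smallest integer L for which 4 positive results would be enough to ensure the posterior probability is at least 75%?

Prior odds = 0.0005/0.9995 = 1/1999.
Target odds = 0.75/0.25 = 3.
Need L⁴ ≥ 3 ÷ (1/1999) = 5997.
8⁴ = 4096 < 5997 ≤ 6561 = 9⁴, so L = 9.

9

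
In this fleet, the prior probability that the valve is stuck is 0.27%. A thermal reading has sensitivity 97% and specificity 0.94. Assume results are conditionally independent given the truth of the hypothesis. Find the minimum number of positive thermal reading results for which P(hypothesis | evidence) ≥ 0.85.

Prior odds: 0.0027 ÷ 0.9973 = 27/9973.
False-positive rate = 1 − 0.94 = 0.06; likelihood ratio of a positive = 0.97/0.06 = 97/6.
Target odds: 0.85 ÷ 0.15 = 17/3.
Require (97/6)ⁿ ≥ 17/3 ÷ (27/9973) = 169541/81.
(97/6)² = 9409/36 falls short of 169541/81 but (97/6)³ = 912673/216 reaches it, so n = 3.

3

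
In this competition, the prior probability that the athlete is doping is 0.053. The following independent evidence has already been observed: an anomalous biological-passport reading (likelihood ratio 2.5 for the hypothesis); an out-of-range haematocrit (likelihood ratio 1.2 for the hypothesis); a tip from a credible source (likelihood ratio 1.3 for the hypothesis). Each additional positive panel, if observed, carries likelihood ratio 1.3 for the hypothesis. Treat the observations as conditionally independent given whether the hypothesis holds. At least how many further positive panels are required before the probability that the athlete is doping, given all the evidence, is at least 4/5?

12

Prior odds = 0.053/0.947 = 53/947.
Combined Bayes factor of the evidence already in hand = 2.5 × 1.2 × 1.3 = 3.9.
Odds after that evidence = (53/947) × 3.9 = 2067/9470.
Target odds = 0.8/0.2 = 4.
Need 1.3ⁿ ≥ 4 ÷ (2067/9470) = 37880/2067.
1.3¹¹ ≈17.9216 falls short of 37880/2067 but 1.3¹² ≈23.2981 reaches it, so n = 12.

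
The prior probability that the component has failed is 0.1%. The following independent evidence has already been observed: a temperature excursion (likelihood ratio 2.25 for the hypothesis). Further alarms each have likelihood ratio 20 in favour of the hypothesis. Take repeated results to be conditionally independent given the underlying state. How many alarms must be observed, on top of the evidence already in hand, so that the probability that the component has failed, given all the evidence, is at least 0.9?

Prior odds = 0.001/0.999 = 1/999.
Bayes factor of the evidence already in hand = 2.25.
Odds after that evidence = (1/999) × 2.25 = 1/444.
Target odds = 0.9/0.1 = 9.
Need 20ⁿ ≥ 9 ÷ (1/444) = 3996.
20² = 400 falls short of 3996 but 20³ = 8000 reaches it, so n = 3.

3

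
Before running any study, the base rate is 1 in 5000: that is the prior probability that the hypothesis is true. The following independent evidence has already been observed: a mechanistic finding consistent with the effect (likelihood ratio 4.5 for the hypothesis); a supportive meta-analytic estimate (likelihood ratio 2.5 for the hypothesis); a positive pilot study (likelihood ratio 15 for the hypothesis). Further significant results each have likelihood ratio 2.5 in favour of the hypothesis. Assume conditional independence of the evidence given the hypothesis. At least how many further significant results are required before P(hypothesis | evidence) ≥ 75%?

5

Prior odds = 0.0002/0.9998 = 1/4999.
Combined Bayes factor of the evidence already in hand = 4.5 × 2.5 × 15 = 168.75.
Odds after that evidence = (1/4999) × 168.75 = 675/19996.
Target odds = 0.75/0.25 = 3.
Need 2.5ⁿ ≥ 3 ÷ (675/19996) = 19996/225.
2.5⁴ = 39.0625 falls short of 19996/225 but 2.5⁵ = 97.65625 reaches it, so n = 5.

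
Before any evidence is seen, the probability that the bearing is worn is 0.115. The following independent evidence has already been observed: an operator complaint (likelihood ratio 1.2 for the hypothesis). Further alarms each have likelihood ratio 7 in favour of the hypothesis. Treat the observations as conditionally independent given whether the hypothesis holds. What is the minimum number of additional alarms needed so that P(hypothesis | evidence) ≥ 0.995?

4

Prior odds = 0.115/0.885 = 23/177.
Bayes factor of the evidence already in hand = 1.2.
Odds after that evidence = (23/177) × 1.2 = 46/295.
Target odds = 0.995/0.005 = 199.
Need 7ⁿ ≥ 199 ÷ (46/295) = 58705/46.
7³ = 343 falls short of 58705/46 but 7⁴ = 2401 reaches it, so n = 4.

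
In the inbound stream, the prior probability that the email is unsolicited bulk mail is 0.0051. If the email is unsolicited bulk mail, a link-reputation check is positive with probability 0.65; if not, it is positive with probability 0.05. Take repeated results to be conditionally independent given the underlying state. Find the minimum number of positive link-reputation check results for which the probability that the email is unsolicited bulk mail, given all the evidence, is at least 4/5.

Prior odds: 0.0051 ÷ 0.9949 = 51/9949.
Likelihood ratio of a positive = 0.65/0.05 = 13.
Target odds: 0.8 ÷ 0.2 = 4.
Need (51/9949) × 13ⁿ ≥ 4, i.e. 13ⁿ ≥ 39796/51.
13² = 169 falls short of 39796/51 but 13³ = 2197 reaches it, so n = 3.

3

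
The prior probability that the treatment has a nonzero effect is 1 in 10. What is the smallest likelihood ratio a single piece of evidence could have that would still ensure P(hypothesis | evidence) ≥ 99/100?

Prior odds = 0.1/0.9 = 1/9.
Target odds = 0.99/0.01 = 99.
Required Bayes factor = 99 ÷ (1/9) = 891.

891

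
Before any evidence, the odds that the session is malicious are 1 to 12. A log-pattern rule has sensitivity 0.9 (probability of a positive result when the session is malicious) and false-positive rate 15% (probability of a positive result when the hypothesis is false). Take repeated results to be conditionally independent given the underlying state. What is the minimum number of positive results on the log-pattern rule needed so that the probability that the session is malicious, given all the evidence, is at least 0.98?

4

Prior odds = 1/12.
Likelihood ratio of a positive result = 0.9/0.15 = 6.
Target posterior odds = 0.98/0.02 = 49.
Need (1/12) × 6ⁿ ≥ 49, i.e. 6ⁿ ≥ 588.
6³ = 216 falls short of 588 but 6⁴ = 1296 reaches it, so n = 4.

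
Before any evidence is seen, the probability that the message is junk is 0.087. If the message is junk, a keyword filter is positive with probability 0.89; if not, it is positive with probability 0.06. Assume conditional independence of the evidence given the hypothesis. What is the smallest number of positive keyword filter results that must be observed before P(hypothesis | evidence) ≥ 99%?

3

Prior odds = 0.087/0.913 = 87/913.
Likelihood ratio of a positive = 0.89/0.06 = 89/6.
Target posterior odds = 0.99/0.01 = 99.
Need (87/913) × (89/6)ⁿ ≥ 99, i.e. (89/6)ⁿ ≥ 30129/29.
(89/6)² = 7921/36 falls short of 30129/29 but (89/6)³ = 704969/216 reaches it, so n = 3.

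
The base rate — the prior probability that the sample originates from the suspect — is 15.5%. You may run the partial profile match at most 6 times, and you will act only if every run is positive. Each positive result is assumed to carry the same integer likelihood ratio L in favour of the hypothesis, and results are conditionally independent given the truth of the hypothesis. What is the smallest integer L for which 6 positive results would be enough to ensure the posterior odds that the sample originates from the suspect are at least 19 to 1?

3

Prior odds = 0.155/0.845 = 31/169.
Target odds = 19.
Need L⁶ ≥ 19 ÷ (31/169) = 3211/31.
2⁶ = 64 < 3211/31 ≤ 729 = 3⁶, so L = 3.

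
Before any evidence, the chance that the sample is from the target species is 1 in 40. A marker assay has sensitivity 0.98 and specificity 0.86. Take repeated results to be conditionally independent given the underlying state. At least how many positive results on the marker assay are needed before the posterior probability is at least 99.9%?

Prior odds = 0.025/0.975 = 1/39.
False-positive rate = 1 − 0.86 = 0.14; likelihood ratio of a positive = 0.98/0.14 = 7.
Target odds: 0.999 ÷ 0.001 = 999.
Need (1/39) × 7ⁿ ≥ 999, i.e. 7ⁿ ≥ 38961.
7⁵ = 16807 falls short of 38961 but 7⁶ = 117649 reaches it, so n = 6.

6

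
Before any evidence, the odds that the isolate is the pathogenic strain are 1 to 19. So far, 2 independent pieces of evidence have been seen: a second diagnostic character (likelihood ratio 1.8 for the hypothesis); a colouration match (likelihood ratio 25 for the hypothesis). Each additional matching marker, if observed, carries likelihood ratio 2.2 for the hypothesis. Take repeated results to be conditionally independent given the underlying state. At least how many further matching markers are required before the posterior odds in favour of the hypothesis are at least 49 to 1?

Prior odds = 1/19.
Combined Bayes factor of the evidence already in hand = 1.8 × 25 = 45.
Odds after that evidence = (1/19) × 45 = 45/19.
Target odds = 49.
Need 2.2ⁿ ≥ 49 ÷ (45/19) = 931/45.
2.2³ = 10.648 falls short of 931/45 but 2.2⁴ = 23.4256 reaches it, so n = 4.

4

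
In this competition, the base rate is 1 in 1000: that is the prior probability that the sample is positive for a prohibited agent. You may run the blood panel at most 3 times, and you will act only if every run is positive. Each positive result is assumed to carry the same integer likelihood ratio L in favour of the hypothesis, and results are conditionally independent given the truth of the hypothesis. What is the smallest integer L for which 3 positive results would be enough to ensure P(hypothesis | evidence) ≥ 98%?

Prior odds = 0.001/0.999 = 1/999.
Target odds = 0.98/0.02 = 49.
Need L³ ≥ 49 ÷ (1/999) = 48951.
36³ = 46656 < 48951 ≤ 50653 = 37³, so L = 37.

37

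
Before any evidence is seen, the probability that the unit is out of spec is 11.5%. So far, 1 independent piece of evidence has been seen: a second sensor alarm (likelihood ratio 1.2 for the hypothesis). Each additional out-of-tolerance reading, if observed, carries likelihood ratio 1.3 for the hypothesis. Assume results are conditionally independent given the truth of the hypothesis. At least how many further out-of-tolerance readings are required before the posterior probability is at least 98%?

22

Prior odds = 0.115/0.885 = 23/177.
Bayes factor of the evidence already in hand = 1.2.
Odds after that evidence = (23/177) × 1.2 = 46/295.
Target odds = 0.98/0.02 = 49.
Need 1.3ⁿ ≥ 49 ÷ (46/295) = 14455/46.
1.3²¹ ≈247.065 falls short of 14455/46 but 1.3²² ≈321.184 reaches it, so n = 22.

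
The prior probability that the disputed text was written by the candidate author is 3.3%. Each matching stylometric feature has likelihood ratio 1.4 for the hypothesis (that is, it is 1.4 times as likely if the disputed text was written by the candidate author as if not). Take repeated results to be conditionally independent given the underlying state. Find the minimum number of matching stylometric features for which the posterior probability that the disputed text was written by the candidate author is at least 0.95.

Prior odds: 0.033 ÷ 0.967 = 33/967.
Likelihood ratio per matching stylometric feature = 1.4.
Target odds: 0.95 ÷ 0.05 = 19.
Need (33/967) × 1.4ⁿ ≥ 19, i.e. 1.4ⁿ ≥ 18373/33.
1.4¹⁸ ≈426.879 falls short of 18373/33 but 1.4¹⁹ ≈597.63 reaches it, so n = 19.

19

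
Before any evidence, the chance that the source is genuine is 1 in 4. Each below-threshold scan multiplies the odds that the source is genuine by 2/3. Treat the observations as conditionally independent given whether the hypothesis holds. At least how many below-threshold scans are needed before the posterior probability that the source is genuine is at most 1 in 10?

Prior odds = 0.25/0.75 = 1/3.
Likelihood ratio per below-threshold scan = 2/3.
Target posterior odds = 0.1/0.9 = 1/9.
Need (1/3) × (2/3)ⁿ ≤ 1/9, i.e. (2/3)ⁿ ≤ 1/3.
(2/3)² = 4/9 is still above 1/3 but (2/3)³ = 8/27 is at or below it, so n = 3.

3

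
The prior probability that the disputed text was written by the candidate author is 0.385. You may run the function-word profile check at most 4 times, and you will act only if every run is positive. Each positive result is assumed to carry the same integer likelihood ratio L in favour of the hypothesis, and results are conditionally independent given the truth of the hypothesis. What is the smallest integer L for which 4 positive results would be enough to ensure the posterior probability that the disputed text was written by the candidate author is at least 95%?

3

Prior odds = 0.385/0.615 = 77/123.
Target odds = 0.95/0.05 = 19.
Need L⁴ ≥ 19 ÷ (77/123) = 2337/77.
2⁴ = 16 < 2337/77 ≤ 81 = 3⁴, so L = 3.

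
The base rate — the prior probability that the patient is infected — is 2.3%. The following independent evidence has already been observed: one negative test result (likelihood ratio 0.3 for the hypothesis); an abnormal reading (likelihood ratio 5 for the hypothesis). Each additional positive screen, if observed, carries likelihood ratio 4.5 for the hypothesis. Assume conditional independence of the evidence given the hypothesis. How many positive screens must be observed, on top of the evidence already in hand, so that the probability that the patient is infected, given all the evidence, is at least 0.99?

Prior odds = 0.023/0.977 = 23/977.
Combined Bayes factor of the evidence already in hand = 0.3 × 5 = 1.5.
Odds after that evidence = (23/977) × 1.5 = 69/1954.
Target odds = 0.99/0.01 = 99.
Need 4.5ⁿ ≥ 99 ÷ (69/1954) = 64482/23.
4.5⁵ = 1845.28125 falls short of 64482/23 but 4.5⁶ = 8303.765625 reaches it, so n = 6.

6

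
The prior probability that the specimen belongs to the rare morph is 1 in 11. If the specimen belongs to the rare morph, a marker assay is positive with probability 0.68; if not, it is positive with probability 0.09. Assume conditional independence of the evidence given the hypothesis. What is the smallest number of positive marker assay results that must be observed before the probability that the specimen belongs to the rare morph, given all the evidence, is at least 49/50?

Prior odds: (1/11) ÷ (10/11) = 0.1.
Likelihood ratio of a positive = 0.68/0.09 = 68/9.
Target posterior odds = 0.98/0.02 = 49.
Require (68/9)ⁿ ≥ 49 ÷ 0.1 = 490.
(68/9)³ = 314432/729 falls short of 490 but (68/9)⁴ = 21381376/6561 reaches it, so n = 4.

4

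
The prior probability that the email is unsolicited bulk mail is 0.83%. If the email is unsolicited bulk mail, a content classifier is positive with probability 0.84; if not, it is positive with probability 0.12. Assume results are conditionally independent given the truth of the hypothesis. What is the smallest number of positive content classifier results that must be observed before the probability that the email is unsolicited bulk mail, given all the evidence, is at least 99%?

5

Prior odds = 0.0083/0.9917 = 83/9917.
Likelihood ratio of a positive = 0.84/0.12 = 7.
Target odds: 0.99 ÷ 0.01 = 99.
Require 7ⁿ ≥ 99 ÷ (83/9917) = 981783/83.
7⁴ = 2401 falls short of 981783/83 but 7⁵ = 16807 reaches it, so n = 5.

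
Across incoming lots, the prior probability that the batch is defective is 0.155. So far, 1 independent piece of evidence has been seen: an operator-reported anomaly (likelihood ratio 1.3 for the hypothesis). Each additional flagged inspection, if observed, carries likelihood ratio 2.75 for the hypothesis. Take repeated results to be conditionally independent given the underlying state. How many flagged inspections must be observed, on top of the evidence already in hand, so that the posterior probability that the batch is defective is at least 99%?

6

Prior odds = 0.155/0.845 = 31/169.
Bayes factor of the evidence already in hand = 1.3.
Odds after that evidence = (31/169) × 1.3 = 31/130.
Target odds = 0.99/0.01 = 99.
Need 2.75ⁿ ≥ 99 ÷ (31/130) = 12870/31.
2.75⁵ = 161051/1024 falls short of 12870/31 but 2.75⁶ = 1771561/4096 reaches it, so n = 6.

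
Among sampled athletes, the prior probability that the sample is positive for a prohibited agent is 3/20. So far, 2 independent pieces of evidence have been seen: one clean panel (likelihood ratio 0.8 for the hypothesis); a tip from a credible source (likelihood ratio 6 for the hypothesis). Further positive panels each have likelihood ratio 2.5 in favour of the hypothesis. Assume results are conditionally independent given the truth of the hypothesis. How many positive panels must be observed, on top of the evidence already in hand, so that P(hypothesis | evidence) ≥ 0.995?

6

Prior odds = 0.15/0.85 = 3/17.
Combined Bayes factor of the evidence already in hand = 0.8 × 6 = 4.8.
Odds after that evidence = (3/17) × 4.8 = 72/85.
Target odds = 0.995/0.005 = 199.
Need 2.5ⁿ ≥ 199 ÷ (72/85) = 16915/72.
2.5⁵ = 97.65625 falls short of 16915/72 but 2.5⁶ = 244.140625 reaches it, so n = 6.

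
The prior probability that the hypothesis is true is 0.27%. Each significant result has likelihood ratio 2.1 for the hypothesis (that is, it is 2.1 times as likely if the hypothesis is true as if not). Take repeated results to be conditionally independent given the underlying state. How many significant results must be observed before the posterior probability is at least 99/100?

15

Prior odds = 0.0027/0.9973 = 27/9973.
Likelihood ratio per significant result = 2.1.
Target posterior odds = 0.99/0.01 = 99.
Need (27/9973) × 2.1ⁿ ≥ 99, i.e. 2.1ⁿ ≥ 109703/3.
2.1¹⁴ ≈32439.2 falls short of 109703/3 but 2.1¹⁵ ≈68122.3 reaches it, so n = 15.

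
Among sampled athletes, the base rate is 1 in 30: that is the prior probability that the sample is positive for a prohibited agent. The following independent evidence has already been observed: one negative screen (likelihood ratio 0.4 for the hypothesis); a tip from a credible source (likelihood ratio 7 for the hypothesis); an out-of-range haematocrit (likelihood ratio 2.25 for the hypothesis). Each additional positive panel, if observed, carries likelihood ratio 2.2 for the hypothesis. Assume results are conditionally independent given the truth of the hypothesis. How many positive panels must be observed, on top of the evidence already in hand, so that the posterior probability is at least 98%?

Prior odds = (1/30)/(29/30) = 1/29.
Combined Bayes factor of the evidence already in hand = 0.4 × 7 × 2.25 = 6.3.
Odds after that evidence = (1/29) × 6.3 = 63/290.
Target odds = 0.98/0.02 = 49.
Need 2.2ⁿ ≥ 49 ÷ (63/290) = 2030/9.
2.2⁶ = 1771561/15625 falls short of 2030/9 but 2.2⁷ = 19487171/78125 reaches it, so n = 7.

7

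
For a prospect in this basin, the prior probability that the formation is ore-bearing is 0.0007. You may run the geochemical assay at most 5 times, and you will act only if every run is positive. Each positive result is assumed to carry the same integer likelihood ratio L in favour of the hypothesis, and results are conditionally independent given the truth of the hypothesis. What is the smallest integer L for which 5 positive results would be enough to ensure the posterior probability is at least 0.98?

10

Prior odds = 0.0007/0.9993 = 7/9993.
Target odds = 0.98/0.02 = 49.
Need L⁵ ≥ 49 ÷ (7/9993) = 69951.
9⁵ = 59049 < 69951 ≤ 100000 = 10⁵, so L = 10.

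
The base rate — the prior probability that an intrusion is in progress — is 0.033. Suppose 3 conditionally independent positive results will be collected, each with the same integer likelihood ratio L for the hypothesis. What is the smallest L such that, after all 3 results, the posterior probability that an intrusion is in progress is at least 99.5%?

Prior odds = 0.033/0.967 = 33/967.
Target odds = 0.995/0.005 = 199.
Need L³ ≥ 199 ÷ (33/967) = 192433/33.
17³ = 4913 < 192433/33 ≤ 5832 = 18³, so L = 18.

18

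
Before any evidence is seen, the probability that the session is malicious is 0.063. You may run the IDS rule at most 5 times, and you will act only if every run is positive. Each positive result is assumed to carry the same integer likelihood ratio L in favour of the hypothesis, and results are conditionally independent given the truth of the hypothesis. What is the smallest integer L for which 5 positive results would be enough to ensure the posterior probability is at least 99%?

5

Prior odds = 0.063/0.937 = 63/937.
Target odds = 0.99/0.01 = 99.
Need L⁵ ≥ 99 ÷ (63/937) = 10307/7.
4⁵ = 1024 < 10307/7 ≤ 3125 = 5⁵, so L = 5.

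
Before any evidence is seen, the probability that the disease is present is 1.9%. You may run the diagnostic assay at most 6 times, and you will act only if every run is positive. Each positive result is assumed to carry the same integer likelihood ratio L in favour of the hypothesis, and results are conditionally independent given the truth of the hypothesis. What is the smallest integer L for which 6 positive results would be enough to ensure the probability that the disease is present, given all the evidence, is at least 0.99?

Prior odds = 0.019/0.981 = 19/981.
Target odds = 0.99/0.01 = 99.
Need L⁶ ≥ 99 ÷ (19/981) = 97119/19.
4⁶ = 4096 < 97119/19 ≤ 15625 = 5⁶, so L = 5.

5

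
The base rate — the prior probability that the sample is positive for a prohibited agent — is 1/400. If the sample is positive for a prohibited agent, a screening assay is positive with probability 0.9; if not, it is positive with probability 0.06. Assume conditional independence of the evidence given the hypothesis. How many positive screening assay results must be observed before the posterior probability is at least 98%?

4

Prior odds: 0.0025 ÷ 0.9975 = 1/399.
Likelihood ratio of a positive = 0.9/0.06 = 15.
Target posterior odds = 0.98/0.02 = 49.
Need (1/399) × 15ⁿ ≥ 49, i.e. 15ⁿ ≥ 19551.
15³ = 3375 falls short of 19551 but 15⁴ = 50625 reaches it, so n = 4.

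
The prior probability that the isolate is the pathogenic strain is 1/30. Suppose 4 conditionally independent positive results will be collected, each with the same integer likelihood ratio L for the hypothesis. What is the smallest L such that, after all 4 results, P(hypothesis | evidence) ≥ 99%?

Prior odds = (1/30)/(29/30) = 1/29.
Target odds = 0.99/0.01 = 99.
Need L⁴ ≥ 99 ÷ (1/29) = 2871.
7⁴ = 2401 < 2871 ≤ 4096 = 8⁴, so L = 8.

8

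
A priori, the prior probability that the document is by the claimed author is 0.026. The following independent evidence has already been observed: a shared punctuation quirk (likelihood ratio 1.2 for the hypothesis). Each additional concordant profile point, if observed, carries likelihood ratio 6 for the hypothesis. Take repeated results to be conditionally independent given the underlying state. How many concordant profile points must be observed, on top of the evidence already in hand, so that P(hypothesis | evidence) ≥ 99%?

5

Prior odds = 0.026/0.974 = 13/487.
Bayes factor of the evidence already in hand = 1.2.
Odds after that evidence = (13/487) × 1.2 = 78/2435.
Target odds = 0.99/0.01 = 99.
Need 6ⁿ ≥ 99 ÷ (78/2435) = 80355/26.
6⁴ = 1296 falls short of 80355/26 but 6⁵ = 7776 reaches it, so n = 5.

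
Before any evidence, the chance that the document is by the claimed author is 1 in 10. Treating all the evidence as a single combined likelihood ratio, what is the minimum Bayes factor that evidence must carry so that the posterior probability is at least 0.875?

Prior odds = 0.1/0.9 = 1/9.
Target odds = 0.875/0.125 = 7.
Required Bayes factor = 7 ÷ (1/9) = 63.

63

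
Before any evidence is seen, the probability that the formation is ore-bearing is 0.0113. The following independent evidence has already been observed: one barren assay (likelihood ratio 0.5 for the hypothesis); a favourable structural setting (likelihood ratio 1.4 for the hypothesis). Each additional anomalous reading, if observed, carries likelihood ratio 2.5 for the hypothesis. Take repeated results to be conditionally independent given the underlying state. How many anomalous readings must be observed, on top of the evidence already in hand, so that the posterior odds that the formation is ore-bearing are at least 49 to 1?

Prior odds = 0.0113/0.9887 = 113/9887.
Combined Bayes factor of the evidence already in hand = 0.5 × 1.4 = 0.7.
Odds after that evidence = (113/9887) × 0.7 = 791/98870.
Target odds = 49.
Need 2.5ⁿ ≥ 49 ÷ (791/98870) = 692090/113.
2.5⁹ = 1953125/512 falls short of 692090/113 but 2.5¹⁰ = 9765625/1024 reaches it, so n = 10.

10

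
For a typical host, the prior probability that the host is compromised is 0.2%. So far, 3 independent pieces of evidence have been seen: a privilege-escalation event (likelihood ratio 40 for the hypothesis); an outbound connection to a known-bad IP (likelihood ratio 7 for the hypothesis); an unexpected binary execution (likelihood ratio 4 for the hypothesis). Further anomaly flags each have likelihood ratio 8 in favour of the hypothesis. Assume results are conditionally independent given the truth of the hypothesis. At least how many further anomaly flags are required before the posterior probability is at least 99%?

2

Prior odds = 0.002/0.998 = 1/499.
Combined Bayes factor of the evidence already in hand = 40 × 7 × 4 = 1120.
Odds after that evidence = (1/499) × 1120 = 1120/499.
Target odds = 0.99/0.01 = 99.
Need 8ⁿ ≥ 99 ÷ (1120/499) = 49401/1120.
8¹ = 8 falls short of 49401/1120 but 8² = 64 reaches it, so n = 2.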